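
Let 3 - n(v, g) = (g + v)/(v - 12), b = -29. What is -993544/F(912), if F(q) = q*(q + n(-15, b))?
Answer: -1117737/937118 ≈ -1.1927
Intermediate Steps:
n(v, g) = 3 - (g + v)/(-12 + v) (n(v, g) = 3 - (g + v)/(v - 12) = 3 - (g + v)/(-12 + v))
F(q) = q*(37/27 + q) (F(q) = q*(q + (-36 - 1*(-29) + 2*(-15))/(-12 - 15)) = q*(q + (-36 + 29 - 30)/(-27)) = q*(q - 1/27*(-37)) = q*(q + 37/27) = q*(37/27 + q))
-993544/F(912) = -993544*9/(304*(37 + 27*912)) = -993544*9/(304*(37 + 24624)) = -993544/((1/27)*912*24661) = -993544/7496944/9 = -993544*9/7496944 = -1117737/937118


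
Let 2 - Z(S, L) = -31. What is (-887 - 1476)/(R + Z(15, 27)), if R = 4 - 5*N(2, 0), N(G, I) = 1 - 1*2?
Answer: -2363/42 ≈ -56.262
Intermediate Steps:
N(G, I) = -1 (N(G, I) = 1 - 2 = -1)
Z(S, L) = 33 (Z(S, L) = 2 - 1*(-31) = 2 + 31 = 33)
R = 9 (R = 4 - 5*(-1) = 4 + 5 = 9)
(-887 - 1476)/(R + Z(15, 27)) = (-887 - 1476)/(9 + 33) = -2363/42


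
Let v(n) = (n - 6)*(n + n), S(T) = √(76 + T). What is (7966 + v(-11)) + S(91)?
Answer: 8340 + √167 ≈ 8352.9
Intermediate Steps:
v(n) = 2*n*(-6 + n) (v(n) = (-6 + n)*(2*n) = 2*n*(-6 + n))
(7966 + v(-11)) + S(91) = (7966 + 2*(-11)*(-6 - 11)) + √(76 + 91) = (7966 + 2*(-11)*(-17)) + √167 = (7966 + 374) + √167 = 8340 + √167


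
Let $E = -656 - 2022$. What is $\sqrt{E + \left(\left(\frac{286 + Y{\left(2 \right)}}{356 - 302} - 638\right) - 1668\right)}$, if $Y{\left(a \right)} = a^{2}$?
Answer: $\frac{i \sqrt{403269}}{9} \approx 70.559 i$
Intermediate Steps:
$E = -2678$ ($E = -656 - 2022 = -2678$)
$\sqrt{E + \left(\left(\frac{286 + Y{\left(2 \right)}}{356 - 302} - 638\right) - 1668\right)} = \sqrt{-2678 - \left(2306 - \frac{286 + 2^{2}}{356 - 302}\right)} = \sqrt{-2678 - \left(2306 - \frac{286 + 4}{54}\right)} = \sqrt{-2678 + \left(\left(290 \cdot \frac{1}{54} - 638\right) - 1668\right)} = \sqrt{-2678 + \left(\left(\frac{145}{27} - 638\right) - 1668\right)} = \sqrt{-2678 - \frac{62117}{27}} = \sqrt{- \frac{134423}{27}} = \frac{i \sqrt{403269}}{9}$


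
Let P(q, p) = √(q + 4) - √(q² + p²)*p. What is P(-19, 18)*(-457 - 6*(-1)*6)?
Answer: 7578*√685 - 421*I*√15 ≈ 1.9834e+5 - 1630.5*I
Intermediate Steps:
P(q, p) = √(4 + q) - p*√(p² + q²) (P(q, p) = √(4 + q) - √(p² + q²)*p = √(4 + q) - p*√(p² + q²))
P(-19, 18)*(-457 - 6*(-1)*6) = (√(4 - 19) - 1*18*√(18² + (-19)²))*(-457 - 6*(-1)*6) = (√(-15) - 1*18*√(324 + 361))*(-457 + 6*6) = (I*√15 - 1*18*√685)*(-457 + 36) = (I*√15 - 18*√685)*(-421) = (-18*√685 + I*√15)*(-421) = 7578*√685 - 421*I*√15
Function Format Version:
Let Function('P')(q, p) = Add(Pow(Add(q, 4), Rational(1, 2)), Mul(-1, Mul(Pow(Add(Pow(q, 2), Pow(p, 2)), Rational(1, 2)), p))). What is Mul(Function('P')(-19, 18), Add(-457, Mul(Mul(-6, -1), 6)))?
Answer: Add(Mul(7578, Pow(685, Rational(1, 2))), Mul(-421, I, Pow(15, Rational(1, 2)))) ≈ Add(1.9834e+5, Mul(-1630.5, I))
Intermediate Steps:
Function('P')(q, p) = Add(Pow(Add(4, q), Rational(1, 2)), Mul(-1, p, Pow(Add(Pow(p, 2), Pow(q, 2)), Rational(1, 2)))) (Function('P')(q, p) = Add(Pow(Add(4, q), Rational(1, 2)), Mul(-1, Mul(Pow(Add(Pow(p, 2), Pow(q, 2)), Rational(1, 2)), p))) = Add(Pow(Add(4, q), Rational(1, 2)), Mul(-1, Mul(p, Pow(Add(Pow(p, 2), Pow(q, 2)), Rational(1, 2))))) = Add(Pow(Add(4, q), Rational(1, 2)), Mul(-1, p, Pow(Add(Pow(p, 2), Pow(q, 2)), Rational(1, 2)))))
Mul(Function('P')(-19, 18), Add(-457, Mul(Mul(-6, -1), 6))) = Mul(Add(Pow(Add(4, -19), Rational(1, 2)), Mul(-1, 18, Pow(Add(Pow(18, 2), Pow(-19, 2)), Rational(1, 2)))), Add(-457, Mul(Mul(-6, -1), 6))) = Mul(Add(Pow(-15, Rational(1, 2)), Mul(-1, 18, Pow(Add(324, 361), Rational(1, 2)))), Add(-457, Mul(6, 6))) = Mul(Add(Mul(I, Pow(15, Rational(1, 2))), Mul(-1, 18, Pow(685, Rational(1, 2)))), Add(-457, 36)) = Mul(Add(Mul(I, Pow(15, Rational(1, 2))), Mul(-18, Pow(685, Rational(1, 2)))), -421) = Mul(Add(Mul(-18, Pow(685, Rational(1, 2))), Mul(I, Pow(15, Rational(1, 2)))), -421) = Add(Mul(7578, Pow(685, Rational(1, 2))), Mul(-421, I, Pow(15, Rational(1, 2))))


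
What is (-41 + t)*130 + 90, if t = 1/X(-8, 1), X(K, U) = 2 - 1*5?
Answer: -15850/3 ≈ -5283.3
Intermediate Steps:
X(K, U) = -3 (X(K, U) = 2 - 5 = -3)
t = -1/3 (t = 1/(-3) = -1/3 ≈ -0.33333)
(-41 + t)*130 + 90 = (-41 - 1/3)*130 + 90 = -124/3*130 + 90 = -16120/3 + 90 = -15850/3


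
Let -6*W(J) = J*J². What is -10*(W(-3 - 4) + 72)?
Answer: -3875/3 ≈ -1291.7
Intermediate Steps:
W(J) = -J³/6 (W(J) = -J*J²/6 = -J³/6)
-10*(W(-3 - 4) + 72) = -10*(-(-3 - 4)³/6 + 72) = -10*(-⅙*(-7)³ + 72) = -10*(-⅙*(-343) + 72) = -10*(343/6 + 72) = -10*775/6 = -3875/3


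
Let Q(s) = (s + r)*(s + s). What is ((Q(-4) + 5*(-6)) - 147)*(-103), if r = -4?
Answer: 11639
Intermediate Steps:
Q(s) = 2*s*(-4 + s) (Q(s) = (s - 4)*(s + s) = (-4 + s)*(2*s) = 2*s*(-4 + s))
((Q(-4) + 5*(-6)) - 147)*(-103) = ((2*(-4)*(-4 - 4) + 5*(-6)) - 147)*(-103) = ((2*(-4)*(-8) - 30) - 147)*(-103) = ((64 - 30) - 147)*(-103) = (34 - 147)*(-103) = -113*(-103) = 11639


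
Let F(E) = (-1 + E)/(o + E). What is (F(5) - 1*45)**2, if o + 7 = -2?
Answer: 2116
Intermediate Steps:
o = -9 (o = -7 - 2 = -9)
F(E) = (-1 + E)/(-9 + E)
(F(5) - 1*45)**2 = ((-1 + 5)/(-9 + 5) - 1*45)**2 = (4/(-4) - 45)**2 = (-1/4*4 - 45)**2 = (-1 - 45)**2 = (-46)**2 = 2116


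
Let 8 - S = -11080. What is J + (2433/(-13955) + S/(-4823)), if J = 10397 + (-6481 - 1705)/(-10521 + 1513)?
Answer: 450184076273367/43305937480 ≈ 10395.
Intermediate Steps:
S = 11088 (S = 8 - 1*(-11080) = 8 + 11080 = 11088)
J = 46832181/4504 (J = 10397 - 8186/(-9008) = 10397 - 8186*(-1/9008) = 10397 + 4093/4504 = 46832181/4504 ≈ 10398.)
J + (2433/(-13955) + S/(-4823)) = 46832181/4504 + (2433/(-13955) + 11088/(-4823)) = 46832181/4504 + (2433*(-1/13955) + 11088*(-1/4823)) = 46832181/4504 + (-2433/13955 - 1584/689) = 46832181/4504 - 23781057/9614995 = 450184076273367/43305937480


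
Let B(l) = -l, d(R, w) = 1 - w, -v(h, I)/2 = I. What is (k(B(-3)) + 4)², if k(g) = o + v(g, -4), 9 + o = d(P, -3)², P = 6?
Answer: 361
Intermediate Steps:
v(h, I) = -2*I
o = 7 (o = -9 + (1 - 1*(-3))² = -9 + (1 + 3)² = -9 + 4² = -9 + 16 = 7)
k(g) = 15 (k(g) = 7 - 2*(-4) = 7 + 8 = 15)
(k(B(-3)) + 4)² = (15 + 4)² = 19² = 361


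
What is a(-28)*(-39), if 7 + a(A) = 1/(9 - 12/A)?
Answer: 5915/22 ≈ 268.86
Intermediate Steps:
a(A) = -7 + 1/(9 - 12/A)
a(-28)*(-39) = (2*(42 - 31*(-28))/(3*(-4 + 3*(-28))))*(-39) = (2*(42 + 868)/(3*(-4 - 84)))*(-39) = ((⅔)*910/(-88))*(-39) = ((⅔)*(-1/88)*910)*(-39) = -455/66*(-39) = 5915/22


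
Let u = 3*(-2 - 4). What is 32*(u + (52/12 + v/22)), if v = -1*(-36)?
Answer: -12704/33 ≈ -384.97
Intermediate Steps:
v = 36
u = -18 (u = 3*(-6) = -18)
32*(u + (52/12 + v/22)) = 32*(-18 + (52/12 + 36/22)) = 32*(-18 + (52*(1/12) + 36*(1/22))) = 32*(-18 + (13/3 + 18/11)) = 32*(-18 + 197/33) = 32*(-397/33) = -12704/33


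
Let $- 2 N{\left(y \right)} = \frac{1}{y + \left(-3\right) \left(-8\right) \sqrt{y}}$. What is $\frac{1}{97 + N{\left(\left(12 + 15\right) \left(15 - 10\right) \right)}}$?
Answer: $\frac{23099850}{2240711639} + \frac{144 \sqrt{15}}{2240711639} \approx 0.010309$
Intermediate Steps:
$N{\left(y \right)} = - \frac{1}{2 \left(y + 24 \sqrt{y}\right)}$ ($N{\left(y \right)} = - \frac{1}{2 \left(y + \left(-3\right) \left(-8\right) \sqrt{y}\right)} = - \frac{1}{2 \left(y + 24 \sqrt{y}\right)}$)
$\frac{1}{97 + N{\left(\left(12 + 15\right) \left(15 - 10\right) \right)}} = \frac{1}{97 - \frac{1}{2 \left(12 + 15\right) \left(15 - 10\right) + 48 \sqrt{\left(12 + 15\right) \left(15 - 10\right)}}} = \frac{1}{97 - \frac{1}{2 \cdot 27 \cdot 5 + 48 \sqrt{27 \cdot 5}}} = \frac{1}{97 - \frac{1}{2 \cdot 135 + 48 \sqrt{135}}} = \frac{1}{97 - \frac{1}{270 + 48 \cdot 3 \sqrt{15}}} = \frac{1}{97 - \frac{1}{270 + 144 \sqrt{15}}}$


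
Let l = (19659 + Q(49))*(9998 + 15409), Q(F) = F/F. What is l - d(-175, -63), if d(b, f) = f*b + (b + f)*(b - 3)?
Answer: 499448231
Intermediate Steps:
d(b, f) = b*f + (-3 + b)*(b + f) (d(b, f) = b*f + (b + f)*(-3 + b) = b*f + (-3 + b)*(b + f))
Q(F) = 1
l = 499501620 (l = (19659 + 1)*(9998 + 15409) = 19660*25407 = 499501620)
l - d(-175, -63) = 499501620 - ((-175)**2 - 3*(-175) - 3*(-63) + 2*(-175)*(-63)) = 499501620 - (30625 + 525 + 189 + 22050) = 499501620 - 1*53389 = 499501620 - 53389 = 499448231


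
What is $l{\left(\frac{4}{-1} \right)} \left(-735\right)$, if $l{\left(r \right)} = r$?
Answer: $2940$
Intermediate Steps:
$l{\left(\frac{4}{-1} \right)} \left(-735\right) = \frac{4}{-1} \left(-735\right) = 4 \left(-1\right) \left(-735\right) = \left(-4\right) \left(-735\right) = 2940$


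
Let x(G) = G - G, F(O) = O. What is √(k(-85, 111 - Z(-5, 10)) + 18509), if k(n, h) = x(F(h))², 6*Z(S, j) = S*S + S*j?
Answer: √18509 ≈ 136.05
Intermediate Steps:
x(G) = 0
Z(S, j) = S²/6 + S*j/6 (Z(S, j) = (S*S + S*j)/6 = (S² + S*j)/6 = S²/6 + S*j/6)
k(n, h) = 0 (k(n, h) = 0² = 0)
√(k(-85, 111 - Z(-5, 10)) + 18509) = √(0 + 18509) = √18509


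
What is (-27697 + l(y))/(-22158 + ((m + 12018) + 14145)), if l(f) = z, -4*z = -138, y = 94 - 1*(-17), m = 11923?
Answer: -55325/31856 ≈ -1.7367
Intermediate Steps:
y = 111 (y = 94 + 17 = 111)
z = 69/2 (z = -1/4*(-138) = 69/2 ≈ 34.500)
l(f) = 69/2
(-27697 + l(y))/(-22158 + ((m + 12018) + 14145)) = (-27697 + 69/2)/(-22158 + ((11923 + 12018) + 14145)) = -55325/(2*(-22158 + (23941 + 14145))) = -55325/(2*(-22158 + 38086)) = -55325/2/15928 = -55325/2*1/15928 = -55325/31856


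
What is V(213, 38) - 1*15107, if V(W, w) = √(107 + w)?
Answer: -15107 + √145 ≈ -15095.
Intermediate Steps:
V(213, 38) - 1*15107 = √(107 + 38) - 1*15107 = √145 - 15107 = -15107 + √145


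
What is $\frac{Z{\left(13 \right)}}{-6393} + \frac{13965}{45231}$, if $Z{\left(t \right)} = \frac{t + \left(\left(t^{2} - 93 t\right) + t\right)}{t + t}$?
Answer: $\frac{10115806}{32129087} \approx 0.31485$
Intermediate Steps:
$Z{\left(t \right)} = \frac{t^{2} - 91 t}{2 t}$ ($Z{\left(t \right)} = \frac{t + \left(t^{2} - 92 t\right)}{2 t} = \left(t^{2} - 91 t\right) \frac{1}{2 t} = \frac{t^{2} - 91 t}{2 t}$)
$\frac{Z{\left(13 \right)}}{-6393} + \frac{13965}{45231} = \frac{- \frac{91}{2} + \frac{1}{2} \cdot 13}{-6393} + \frac{13965}{45231} = \left(- \frac{91}{2} + \frac{13}{2}\right) \left(- \frac{1}{6393}\right) + 13965 \cdot \frac{1}{45231} = \left(-39\right) \left(- \frac{1}{6393}\right) + \frac{4655}{15077} = \frac{13}{2131} + \frac{4655}{15077} = \frac{10115806}{32129087}$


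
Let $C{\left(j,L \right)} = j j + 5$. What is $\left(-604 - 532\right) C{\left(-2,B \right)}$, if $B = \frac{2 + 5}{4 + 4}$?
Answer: $-10224$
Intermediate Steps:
$B = \frac{7}{8} \approx 0.875$
$C{\left(j,L \right)} = 5 + j^{2}$ ($C{\left(j,L \right)} = j^{2} + 5 = 5 + j^{2}$)
$\left(-604 - 532\right) C{\left(-2,B \right)} = \left(-604 - 532\right) \left(5 + \left(-2\right)^{2}\right) = \left(-604 - 532\right) \left(5 + 4\right) = \left(-1136\right) 9 = -10224$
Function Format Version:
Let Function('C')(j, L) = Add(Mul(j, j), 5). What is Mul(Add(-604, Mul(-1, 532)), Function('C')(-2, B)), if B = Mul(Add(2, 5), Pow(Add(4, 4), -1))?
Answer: -10224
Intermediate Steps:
B = Rational(7, 8) (B = Mul(7, Pow(8, -1)) = Mul(7, Rational(1, 8)) = Rational(7, 8) ≈ 0.87500)
Function('C')(j, L) = Add(5, Pow(j, 2)) (Function('C')(j, L) = Add(Pow(j, 2), 5) = Add(5, Pow(j, 2)))
Mul(Add(-604, Mul(-1, 532)), Function('C')(-2, B)) = Mul(Add(-604, Mul(-1, 532)), Add(5, Pow(-2, 2))) = Mul(Add(-604, -532), Add(5, 4)) = Mul(-1136, 9) = -10224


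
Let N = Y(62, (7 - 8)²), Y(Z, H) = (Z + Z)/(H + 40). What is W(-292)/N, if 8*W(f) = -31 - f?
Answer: 10701/992 ≈ 10.787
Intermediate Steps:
W(f) = -31/8 - f/8 (W(f) = (-31 - f)/8 = -31/8 - f/8)
Y(Z, H) = 2*Z/(40 + H) (Y(Z, H) = (2*Z)/(40 + H) = 2*Z/(40 + H))
N = 124/41 (N = 2*62/(40 + (7 - 8)²) = 2*62/(40 + (-1)²) = 2*62/(40 + 1) = 2*62/41 = 2*62*(1/41) = 124/41 ≈ 3.0244)
W(-292)/N = (-31/8 - ⅛*(-292))/(124/41) = (-31/8 + 73/2)*(41/124) = (261/8)*(41/124) = 10701/992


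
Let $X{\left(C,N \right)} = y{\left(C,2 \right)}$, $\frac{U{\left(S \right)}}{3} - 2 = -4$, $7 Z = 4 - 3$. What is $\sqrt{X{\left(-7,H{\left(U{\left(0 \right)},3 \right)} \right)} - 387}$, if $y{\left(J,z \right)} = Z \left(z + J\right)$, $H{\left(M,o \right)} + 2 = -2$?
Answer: $\frac{i \sqrt{18998}}{7} \approx 19.69 i$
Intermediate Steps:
$Z = \frac{1}{7}$ ($Z = \frac{4 - 3}{7} = \frac{1}{7} \cdot 1 = \frac{1}{7} \approx 0.14286$)
$U{\left(S \right)} = -6$ ($U{\left(S \right)} = 6 + 3 \left(-4\right) = 6 - 12 = -6$)
$H{\left(M,o \right)} = -4$ ($H{\left(M,o \right)} = -2 - 2 = -4$)
$y{\left(J,z \right)} = \frac{J}{7} + \frac{z}{7}$ ($y{\left(J,z \right)} = \frac{z + J}{7} = \frac{J + z}{7} = \frac{J}{7} + \frac{z}{7}$)
$X{\left(C,N \right)} = \frac{2}{7} + \frac{C}{7}$ ($X{\left(C,N \right)} = \frac{C}{7} + \frac{1}{7} \cdot 2 = \frac{C}{7} + \frac{2}{7} = \frac{2}{7} + \frac{C}{7}$)
$\sqrt{X{\left(-7,H{\left(U{\left(0 \right)},3 \right)} \right)} - 387} = \sqrt{\left(\frac{2}{7} + \frac{1}{7} \left(-7\right)\right) - 387} = \sqrt{\left(\frac{2}{7} - 1\right) - 387} = \sqrt{- \frac{5}{7} - 387} = \sqrt{- \frac{2714}{7}} = \frac{i \sqrt{18998}}{7}$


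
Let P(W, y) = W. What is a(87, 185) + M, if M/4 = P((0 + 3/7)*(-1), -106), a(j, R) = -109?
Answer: -775/7 ≈ -110.71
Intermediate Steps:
M = -12/7 (M = 4*((0 + 3/7)*(-1)) = 4*((3/7)*(-1)) = 4*(-3/7) = -12/7 ≈ -1.7143)
a(87, 185) + M = -109 - 12/7 = -775/7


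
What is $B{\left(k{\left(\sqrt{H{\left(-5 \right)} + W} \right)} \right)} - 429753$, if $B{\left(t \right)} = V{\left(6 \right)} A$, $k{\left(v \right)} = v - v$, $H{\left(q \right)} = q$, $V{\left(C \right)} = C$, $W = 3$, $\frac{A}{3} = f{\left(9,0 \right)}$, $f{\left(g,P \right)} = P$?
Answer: $-429753$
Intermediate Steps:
$A = 0$ ($A = 3 \cdot 0 = 0$)
$k{\left(v \right)} = 0$
$B{\left(t \right)} = 0$ ($B{\left(t \right)} = 6 \cdot 0 = 0$)
$B{\left(k{\left(\sqrt{H{\left(-5 \right)} + W} \right)} \right)} - 429753 = 0 - 429753 = -429753$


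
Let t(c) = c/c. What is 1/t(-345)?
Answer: 1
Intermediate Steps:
t(c) = 1
1/t(-345) = 1/1 = 1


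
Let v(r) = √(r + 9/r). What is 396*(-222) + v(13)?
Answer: -87912 + √2314/13 ≈ -87908.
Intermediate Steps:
396*(-222) + v(13) = 396*(-222) + √(13 + 9/13) = -87912 + √(13 + 9*(1/13)) = -87912 + √(13 + 9/13) = -87912 + √(178/13) = -87912 + √2314/13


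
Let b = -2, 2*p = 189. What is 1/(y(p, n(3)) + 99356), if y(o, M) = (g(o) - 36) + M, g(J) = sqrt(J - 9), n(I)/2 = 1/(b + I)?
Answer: 198644/19729719197 - 3*sqrt(38)/19729719197 ≈ 1.0067e-5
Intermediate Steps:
p = 189/2 (p = (1/2)*189 = 189/2 ≈ 94.500)
n(I) = 2/(-2 + I)
g(J) = sqrt(-9 + J)
y(o, M) = -36 + M + sqrt(-9 + o) (y(o, M) = (sqrt(-9 + o) - 36) + M = (-36 + sqrt(-9 + o)) + M = -36 + M + sqrt(-9 + o))
1/(y(p, n(3)) + 99356) = 1/((-36 + 2/(-2 + 3) + sqrt(-9 + 189/2)) + 99356) = 1/((-36 + 2/1 + sqrt(171/2)) + 99356) = 1/((-36 + 2*1 + 3*sqrt(38)/2) + 99356) = 1/((-36 + 2 + 3*sqrt(38)/2) + 99356) = 1/((-34 + 3*sqrt(38)/2) + 99356) = 1/(99322 + 3*sqrt(38)/2)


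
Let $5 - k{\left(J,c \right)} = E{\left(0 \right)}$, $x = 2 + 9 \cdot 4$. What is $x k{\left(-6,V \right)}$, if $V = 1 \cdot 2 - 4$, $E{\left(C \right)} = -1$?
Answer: $228$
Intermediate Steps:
$x = 38$ ($x = 2 + 36 = 38$)
$V = -2$ ($V = 2 - 4 = -2$)
$k{\left(J,c \right)} = 6$ ($k{\left(J,c \right)} = 5 - -1 = 5 + 1 = 6$)
$x k{\left(-6,V \right)} = 38 \cdot 6 = 228$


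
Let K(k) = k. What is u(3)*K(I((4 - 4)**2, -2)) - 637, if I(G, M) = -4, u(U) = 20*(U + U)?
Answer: -1117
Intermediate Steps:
u(U) = 40*U (u(U) = 20*(2*U) = 40*U)
u(3)*K(I((4 - 4)**2, -2)) - 637 = (40*3)*(-4) - 637 = 120*(-4) - 637 = -480 - 637 = -1117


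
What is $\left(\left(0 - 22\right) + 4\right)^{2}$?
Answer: $324$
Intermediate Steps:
$\left(\left(0 - 22\right) + 4\right)^{2} = \left(-22 + 4\right)^{2} = \left(-18\right)^{2} = 324$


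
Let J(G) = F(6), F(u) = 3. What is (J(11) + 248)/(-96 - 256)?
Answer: -251/352 ≈ -0.71307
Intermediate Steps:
J(G) = 3
(J(11) + 248)/(-96 - 256) = (3 + 248)/(-96 - 256) = 251/(-352) = 251*(-1/352) = -251/352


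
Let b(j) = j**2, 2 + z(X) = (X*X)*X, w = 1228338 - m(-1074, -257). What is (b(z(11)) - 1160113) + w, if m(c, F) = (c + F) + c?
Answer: 1836871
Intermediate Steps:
m(c, F) = F + 2*c (m(c, F) = (F + c) + c = F + 2*c)
w = 1230743 (w = 1228338 - (-257 + 2*(-1074)) = 1228338 - (-257 - 2148) = 1228338 - 1*(-2405) = 1228338 + 2405 = 1230743)
z(X) = -2 + X**3 (z(X) = -2 + (X*X)*X = -2 + X**2*X = -2 + X**3)
(b(z(11)) - 1160113) + w = ((-2 + 11**3)**2 - 1160113) + 1230743 = ((-2 + 1331)**2 - 1160113) + 1230743 = (1329**2 - 1160113) + 1230743 = (1766241 - 1160113) + 1230743 = 606128 + 1230743 = 1836871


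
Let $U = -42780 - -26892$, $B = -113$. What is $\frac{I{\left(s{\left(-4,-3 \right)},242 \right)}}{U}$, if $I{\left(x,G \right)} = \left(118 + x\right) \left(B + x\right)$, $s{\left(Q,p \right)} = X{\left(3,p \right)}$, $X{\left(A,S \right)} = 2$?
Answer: $\frac{555}{662} \approx 0.83837$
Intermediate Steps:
$s{\left(Q,p \right)} = 2$
$I{\left(x,G \right)} = \left(-113 + x\right) \left(118 + x\right)$ ($I{\left(x,G \right)} = \left(118 + x\right) \left(-113 + x\right) = \left(-113 + x\right) \left(118 + x\right)$)
$U = -15888$ ($U = -42780 + 26892 = -15888$)
$\frac{I{\left(s{\left(-4,-3 \right)},242 \right)}}{U} = \frac{-13334 + 2^{2} + 5 \cdot 2}{-15888} = \left(-13334 + 4 + 10\right) \left(- \frac{1}{15888}\right) = \left(-13320\right) \left(- \frac{1}{15888}\right) = \frac{555}{662}$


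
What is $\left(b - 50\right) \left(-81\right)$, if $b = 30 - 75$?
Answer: $7695$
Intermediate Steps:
$b = -45$
$\left(b - 50\right) \left(-81\right) = \left(-45 - 50\right) \left(-81\right) = \left(-95\right) \left(-81\right) = 7695$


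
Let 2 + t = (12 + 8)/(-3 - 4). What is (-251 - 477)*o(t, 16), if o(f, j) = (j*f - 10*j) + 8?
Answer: 167232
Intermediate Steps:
t = -34/7 (t = -2 + (12 + 8)/(-3 - 4) = -2 + 20/(-7) = -2 + 20*(-1/7) = -2 - 20/7 = -34/7 ≈ -4.8571)
o(f, j) = 8 - 10*j + f*j (o(f, j) = (f*j - 10*j) + 8 = (-10*j + f*j) + 8 = 8 - 10*j + f*j)
(-251 - 477)*o(t, 16) = (-251 - 477)*(8 - 10*16 - 34/7*16) = -728*(8 - 160 - 544/7) = -728*(-1608/7) = 167232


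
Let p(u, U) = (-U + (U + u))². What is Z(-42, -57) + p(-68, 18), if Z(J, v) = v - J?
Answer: 4609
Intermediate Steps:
p(u, U) = u²
Z(-42, -57) + p(-68, 18) = (-57 - 1*(-42)) + (-68)² = (-57 + 42) + 4624 = -15 + 4624 = 4609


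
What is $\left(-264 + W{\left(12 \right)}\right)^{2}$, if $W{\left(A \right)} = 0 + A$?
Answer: $63504$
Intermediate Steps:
$W{\left(A \right)} = A$
$\left(-264 + W{\left(12 \right)}\right)^{2} = \left(-264 + 12\right)^{2} = \left(-252\right)^{2} = 63504$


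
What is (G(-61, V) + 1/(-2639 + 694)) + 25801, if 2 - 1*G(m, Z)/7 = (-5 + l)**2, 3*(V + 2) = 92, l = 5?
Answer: 50210174/1945 ≈ 25815.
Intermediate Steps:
V = 86/3 (V = -2 + (1/3)*92 = -2 + 92/3 = 86/3 ≈ 28.667)
G(m, Z) = 14 (G(m, Z) = 14 - 7*(-5 + 5)**2 = 14 - 7*0**2 = 14 - 7*0 = 14 + 0 = 14)
(G(-61, V) + 1/(-2639 + 694)) + 25801 = (14 + 1/(-2639 + 694)) + 25801 = (14 + 1/(-1945)) + 25801 = (14 - 1/1945) + 25801 = 27229/1945 + 25801 = 50210174/1945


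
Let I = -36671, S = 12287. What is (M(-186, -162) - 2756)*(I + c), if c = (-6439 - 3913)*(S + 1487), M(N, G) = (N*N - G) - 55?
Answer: -4556444676693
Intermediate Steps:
M(N, G) = -55 + N**2 - G (M(N, G) = (N**2 - G) - 55 = -55 + N**2 - G)
c = -142588448 (c = (-6439 - 3913)*(12287 + 1487) = -10352*13774 = -142588448)
(M(-186, -162) - 2756)*(I + c) = ((-55 + (-186)**2 - 1*(-162)) - 2756)*(-36671 - 142588448) = ((-55 + 34596 + 162) - 2756)*(-142625119) = (34703 - 2756)*(-142625119) = 31947*(-142625119) = -4556444676693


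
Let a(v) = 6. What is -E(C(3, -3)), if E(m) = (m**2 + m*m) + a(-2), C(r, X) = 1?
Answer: -8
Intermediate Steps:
E(m) = 6 + 2*m**2 (E(m) = (m**2 + m*m) + 6 = (m**2 + m**2) + 6 = 2*m**2 + 6 = 6 + 2*m**2)
-E(C(3, -3)) = -(6 + 2*1**2) = -(6 + 2*1) = -(6 + 2) = -1*8 = -8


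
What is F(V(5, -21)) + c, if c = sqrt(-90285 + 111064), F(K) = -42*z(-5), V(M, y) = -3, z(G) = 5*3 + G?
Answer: -420 + sqrt(20779) ≈ -275.85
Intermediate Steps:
z(G) = 15 + G
F(K) = -420 (F(K) = -42*(15 - 5) = -42*10 = -420)
c = sqrt(20779) ≈ 144.15
F(V(5, -21)) + c = -420 + sqrt(20779)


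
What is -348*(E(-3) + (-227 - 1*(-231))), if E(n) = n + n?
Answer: 696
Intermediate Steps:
E(n) = 2*n
-348*(E(-3) + (-227 - 1*(-231))) = -348*(2*(-3) + (-227 - 1*(-231))) = -348*(-6 + (-227 + 231)) = -348*(-6 + 4) = -348*(-2) = 696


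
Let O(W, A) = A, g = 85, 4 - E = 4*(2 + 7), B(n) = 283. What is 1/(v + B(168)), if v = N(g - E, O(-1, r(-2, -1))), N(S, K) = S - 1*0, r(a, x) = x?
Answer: 1/400 ≈ 0.0025000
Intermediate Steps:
E = -32 (E = 4 - 4*(2 + 7) = 4 - 4*9 = 4 - 1*36 = 4 - 36 = -32)
N(S, K) = S (N(S, K) = S + 0 = S)
v = 117 (v = 85 - 1*(-32) = 85 + 32 = 117)
1/(v + B(168)) = 1/(117 + 283) = 1/400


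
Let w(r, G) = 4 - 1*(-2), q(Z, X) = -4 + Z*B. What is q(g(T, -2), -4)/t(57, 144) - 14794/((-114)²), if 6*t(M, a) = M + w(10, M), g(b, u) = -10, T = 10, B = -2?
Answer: 17533/45486 ≈ 0.38546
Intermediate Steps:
q(Z, X) = -4 - 2*Z (q(Z, X) = -4 + Z*(-2) = -4 - 2*Z)
w(r, G) = 6 (w(r, G) = 4 + 2 = 6)
t(M, a) = 1 + M/6 (t(M, a) = (M + 6)/6 = (6 + M)/6 = 1 + M/6)
q(g(T, -2), -4)/t(57, 144) - 14794/((-114)²) = (-4 - 2*(-10))/(1 + (⅙)*57) - 14794/((-114)²) = (-4 + 20)/(1 + 19/2) - 14794/12996 = 16/(21/2) - 14794*1/12996 = 16*(2/21) - 7397/6498 = 32/21 - 7397/6498 = 17533/45486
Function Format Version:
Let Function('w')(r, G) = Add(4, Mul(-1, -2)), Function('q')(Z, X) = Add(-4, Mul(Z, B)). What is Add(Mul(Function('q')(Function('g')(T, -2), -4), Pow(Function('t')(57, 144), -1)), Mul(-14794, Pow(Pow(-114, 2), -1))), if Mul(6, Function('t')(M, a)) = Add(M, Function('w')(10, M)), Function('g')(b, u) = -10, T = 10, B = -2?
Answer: Rational(17533, 45486) ≈ 0.38546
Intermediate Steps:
Function('q')(Z, X) = Add(-4, Mul(-2, Z)) (Function('q')(Z, X) = Add(-4, Mul(Z, -2)) = Add(-4, Mul(-2, Z)))
Function('w')(r, G) = 6 (Function('w')(r, G) = Add(4, 2) = 6)
Function('t')(M, a) = Add(1, Mul(Rational(1, 6), M)) (Function('t')(M, a) = Mul(Rational(1, 6), Add(M, 6)) = Mul(Rational(1, 6), Add(6, M)) = Add(1, Mul(Rational(1, 6), M)))
Add(Mul(Function('q')(Function('g')(T, -2), -4), Pow(Function('t')(57, 144), -1)), Mul(-14794, Pow(Pow(-114, 2), -1))) = Add(Mul(Add(-4, Mul(-2, -10)), Pow(Add(1, Mul(Rational(1, 6), 57)), -1)), Mul(-14794, Pow(Pow(-114, 2), -1))) = Add(Mul(Add(-4, 20), Pow(Add(1, Rational(19, 2)), -1)), Mul(-14794, Pow(12996, -1))) = Add(Mul(16, Pow(Rational(21, 2), -1)), Mul(-14794, Rational(1, 12996))) = Add(Mul(16, Rational(2, 21)), Rational(-7397, 6498)) = Add(Rational(32, 21), Rational(-7397, 6498)) = Rational(17533, 45486)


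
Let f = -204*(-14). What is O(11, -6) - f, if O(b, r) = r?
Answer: -2862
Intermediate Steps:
f = 2856
O(11, -6) - f = -6 - 1*2856 = -6 - 2856 = -2862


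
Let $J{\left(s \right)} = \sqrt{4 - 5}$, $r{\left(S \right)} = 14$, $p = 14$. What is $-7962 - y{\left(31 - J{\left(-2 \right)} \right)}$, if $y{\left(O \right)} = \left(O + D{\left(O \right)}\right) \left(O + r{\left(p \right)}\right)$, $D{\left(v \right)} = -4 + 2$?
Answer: $-9266 + 74 i \approx -9266.0 + 74.0 i$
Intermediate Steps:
$D{\left(v \right)} = -2$
$J{\left(s \right)} = i$ ($J{\left(s \right)} = \sqrt{-1} = i$)
$y{\left(O \right)} = \left(-2 + O\right) \left(14 + O\right)$ ($y{\left(O \right)} = \left(O - 2\right) \left(O + 14\right) = \left(-2 + O\right) \left(14 + O\right)$)
$-7962 - y{\left(31 - J{\left(-2 \right)} \right)} = -7962 - \left(-28 + \left(31 - i\right)^{2} + 12 \left(31 - i\right)\right) = -7962 - \left(-28 + \left(31 - i\right)^{2} + \left(372 - 12 i\right)\right) = -7962 - \left(344 + \left(31 - i\right)^{2} - 12 i\right) = -8306 - \left(31 - i\right)^{2} + 12 i$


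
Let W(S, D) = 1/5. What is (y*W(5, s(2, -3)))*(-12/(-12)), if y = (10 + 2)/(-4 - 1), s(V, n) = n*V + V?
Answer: -12/25 ≈ -0.48000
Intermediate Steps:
s(V, n) = V + V*n (s(V, n) = V*n + V = V + V*n)
y = -12/5 (y = 12/(-5) = 12*(-⅕) = -12/5 ≈ -2.4000)
W(S, D) = ⅕
(y*W(5, s(2, -3)))*(-12/(-12)) = (-12/5*⅕)*(-12/(-12)) = -(-144)*(-1)/(25*12) = -12/25*1 = -12/25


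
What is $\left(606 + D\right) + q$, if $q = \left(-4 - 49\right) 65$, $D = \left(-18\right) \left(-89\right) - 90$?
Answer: $-1327$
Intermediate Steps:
$D = 1512$ ($D = 1602 - 90 = 1512$)
$q = -3445$ ($q = \left(-53\right) 65 = -3445$)
$\left(606 + D\right) + q = \left(606 + 1512\right) - 3445 = 2118 - 3445 = -1327$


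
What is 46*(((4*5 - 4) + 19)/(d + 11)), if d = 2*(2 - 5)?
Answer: 322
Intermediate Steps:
d = -6 (d = 2*(-3) = -6)
46*(((4*5 - 4) + 19)/(d + 11)) = 46*(((4*5 - 4) + 19)/(-6 + 11)) = 46*(((20 - 4) + 19)/5) = 46*((16 + 19)*(⅕)) = 46*(35*(⅕)) = 46*7 = 322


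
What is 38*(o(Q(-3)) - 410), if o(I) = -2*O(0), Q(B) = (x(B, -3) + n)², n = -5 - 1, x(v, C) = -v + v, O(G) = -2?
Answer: -15428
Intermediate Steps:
x(v, C) = 0
n = -6
Q(B) = 36 (Q(B) = (0 - 6)² = (-6)² = 36)
o(I) = 4 (o(I) = -2*(-2) = 4)
38*(o(Q(-3)) - 410) = 38*(4 - 410) = 38*(-406) = -15428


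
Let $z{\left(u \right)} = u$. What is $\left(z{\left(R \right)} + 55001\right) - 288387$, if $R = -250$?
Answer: $-233636$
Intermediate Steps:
$\left(z{\left(R \right)} + 55001\right) - 288387 = \left(-250 + 55001\right) - 288387 = 54751 - 288387 = -233636$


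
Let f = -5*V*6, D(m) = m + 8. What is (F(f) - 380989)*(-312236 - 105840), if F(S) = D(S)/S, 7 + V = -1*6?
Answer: 31059976449856/195 ≈ 1.5928e+11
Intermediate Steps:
V = -13 (V = -7 - 1*6 = -7 - 6 = -13)
D(m) = 8 + m
f = 390 (f = -5*(-13)*6 = 65*6 = 390)
F(S) = (8 + S)/S
(F(f) - 380989)*(-312236 - 105840) = ((8 + 390)/390 - 380989)*(-312236 - 105840) = ((1/390)*398 - 380989)*(-418076) = (199/195 - 380989)*(-418076) = -74292656/195*(-418076) = 31059976449856/195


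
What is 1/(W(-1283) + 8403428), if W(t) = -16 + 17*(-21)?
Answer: 1/8403055 ≈ 1.1900e-7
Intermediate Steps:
W(t) = -373 (W(t) = -16 - 357 = -373)
1/(W(-1283) + 8403428) = 1/(-373 + 8403428) = 1/8403055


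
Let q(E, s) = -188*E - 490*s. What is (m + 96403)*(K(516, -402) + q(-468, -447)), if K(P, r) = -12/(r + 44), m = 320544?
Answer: 22913535861864/179 ≈ 1.2801e+11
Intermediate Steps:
K(P, r) = -12/(44 + r)
q(E, s) = -490*s - 188*E
(m + 96403)*(K(516, -402) + q(-468, -447)) = (320544 + 96403)*(-12/(44 - 402) + (-490*(-447) - 188*(-468))) = 416947*(-12/(-358) + (219030 + 87984)) = 416947*(-12*(-1/358) + 307014) = 416947*(6/179 + 307014) = 416947*(54955512/179) = 22913535861864/179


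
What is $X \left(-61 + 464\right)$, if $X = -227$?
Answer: $-91481$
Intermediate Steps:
$X \left(-61 + 464\right) = - 227 \left(-61 + 464\right) = \left(-227\right) 403 = -91481$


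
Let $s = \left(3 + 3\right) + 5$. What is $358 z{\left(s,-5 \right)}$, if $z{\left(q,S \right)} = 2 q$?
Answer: $7876$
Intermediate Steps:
$s = 11$ ($s = 6 + 5 = 11$)
$358 z{\left(s,-5 \right)} = 358 \cdot 2 \cdot 11 = 358 \cdot 22 = 7876$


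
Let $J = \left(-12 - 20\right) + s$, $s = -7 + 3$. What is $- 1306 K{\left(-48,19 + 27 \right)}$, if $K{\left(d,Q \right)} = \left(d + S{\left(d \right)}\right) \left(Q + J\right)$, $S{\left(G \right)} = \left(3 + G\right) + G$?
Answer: $1841460$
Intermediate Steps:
$s = -4$
$S{\left(G \right)} = 3 + 2 G$
$J = -36$ ($J = \left(-12 - 20\right) - 4 = -32 - 4 = -36$)
$K{\left(d,Q \right)} = \left(-36 + Q\right) \left(3 + 3 d\right)$ ($K{\left(d,Q \right)} = \left(d + \left(3 + 2 d\right)\right) \left(Q - 36\right) = \left(3 + 3 d\right) \left(-36 + Q\right) = \left(-36 + Q\right) \left(3 + 3 d\right)$)
$- 1306 K{\left(-48,19 + 27 \right)} = - 1306 \left(-108 - -5184 + 3 \left(19 + 27\right) + 3 \left(19 + 27\right) \left(-48\right)\right) = - 1306 \left(-108 + 5184 + 3 \cdot 46 + 3 \cdot 46 \left(-48\right)\right) = - 1306 \left(-108 + 5184 + 138 - 6624\right) = \left(-1306\right) \left(-1410\right) = 1841460$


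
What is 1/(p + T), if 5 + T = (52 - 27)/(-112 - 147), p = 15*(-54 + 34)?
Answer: -259/79020 ≈ -0.0032777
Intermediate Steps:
p = -300 (p = 15*(-20) = -300)
T = -1320/259 (T = -5 + (52 - 27)/(-112 - 147) = -5 + 25/(-259) = -5 - 1/259*25 = -5 - 25/259 = -1320/259 ≈ -5.0965)
1/(p + T) = 1/(-300 - 1320/259) = 1/(-79020/259) = -259/79020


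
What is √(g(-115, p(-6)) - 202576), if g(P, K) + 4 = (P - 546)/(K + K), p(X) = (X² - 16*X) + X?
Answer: I*√357355747/42 ≈ 450.09*I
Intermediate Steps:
p(X) = X² - 15*X
g(P, K) = -4 + (-546 + P)/(2*K) (g(P, K) = -4 + (P - 546)/(K + K) = -4 + (-546 + P)/((2*K)) = -4 + (-546 + P)*(1/(2*K)) = -4 + (-546 + P)/(2*K))
√(g(-115, p(-6)) - 202576) = √((-546 - 115 - (-48)*(-15 - 6))/(2*((-6*(-15 - 6)))) - 202576) = √((-546 - 115 - (-48)*(-21))/(2*((-6*(-21)))) - 202576) = √((½)*(-546 - 115 - 8*126)/126 - 202576) = √((½)*(1/126)*(-546 - 115 - 1008) - 202576) = √((½)*(1/126)*(-1669) - 202576) = √(-1669/252 - 202576) = √(-51050821/252) = I*√357355747/42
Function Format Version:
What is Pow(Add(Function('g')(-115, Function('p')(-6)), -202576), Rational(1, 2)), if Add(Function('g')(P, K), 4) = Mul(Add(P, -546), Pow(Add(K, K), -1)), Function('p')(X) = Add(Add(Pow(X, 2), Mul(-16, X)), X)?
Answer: Mul(Rational(1, 42), I, Pow(357355747, Rational(1, 2))) ≈ Mul(450.09, I)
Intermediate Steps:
Function('p')(X) = Add(Pow(X, 2), Mul(-15, X))
Function('g')(P, K) = Add(-4, Mul(Rational(1, 2), Pow(K, -1), Add(-546, P))) (Function('g')(P, K) = Add(-4, Mul(Add(P, -546), Pow(Add(K, K), -1))) = Add(-4, Mul(Add(-546, P), Pow(Mul(2, K), -1))) = Add(-4, Mul(Add(-546, P), Mul(Rational(1, 2), Pow(K, -1)))) = Add(-4, Mul(Rational(1, 2), Pow(K, -1), Add(-546, P))))
Pow(Add(Function('g')(-115, Function('p')(-6)), -202576), Rational(1, 2)) = Pow(Add(Mul(Rational(1, 2), Pow(Mul(-6, Add(-15, -6)), -1), Add(-546, -115, Mul(-8, Mul(-6, Add(-15, -6))))), -202576), Rational(1, 2)) = Pow(Add(Mul(Rational(1, 2), Pow(Mul(-6, -21), -1), Add(-546, -115, Mul(-8, Mul(-6, -21)))), -202576), Rational(1, 2)) = Pow(Add(Mul(Rational(1, 2), Pow(126, -1), Add(-546, -115, Mul(-8, 126))), -202576), Rational(1, 2)) = Pow(Add(Mul(Rational(1, 2), Rational(1, 126), Add(-546, -115, -1008)), -202576), Rational(1, 2)) = Pow(Add(Mul(Rational(1, 2), Rational(1, 126), -1669), -202576), Rational(1, 2)) = Pow(Add(Rational(-1669, 252), -202576), Rational(1, 2)) = Pow(Rational(-51050821, 252), Rational(1, 2)) = Mul(Rational(1, 42), I, Pow(357355747, Rational(1, 2)))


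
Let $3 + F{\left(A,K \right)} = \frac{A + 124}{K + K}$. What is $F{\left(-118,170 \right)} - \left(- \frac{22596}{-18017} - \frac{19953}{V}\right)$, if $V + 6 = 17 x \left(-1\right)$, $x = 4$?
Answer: $- \frac{15518515914}{56663465} \approx -273.87$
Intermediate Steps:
$V = -74$ ($V = -6 + 17 \cdot 4 \left(-1\right) = -6 + 68 \left(-1\right) = -6 - 68 = -74$)
$F{\left(A,K \right)} = -3 + \frac{124 + A}{2 K}$ ($F{\left(A,K \right)} = -3 + \frac{A + 124}{K + K} = -3 + \frac{124 + A}{2 K}$)
$F{\left(-118,170 \right)} - \left(- \frac{22596}{-18017} - \frac{19953}{V}\right) = \frac{124 - 118 - 1020}{2 \cdot 170} - \left(- \frac{22596}{-18017} - \frac{19953}{-74}\right) = \frac{1}{2} \cdot \frac{1}{170} \left(124 - 118 - 1020\right) - \left(\left(-22596\right) \left(- \frac{1}{18017}\right) - - \frac{19953}{74}\right) = \frac{1}{2} \cdot \frac{1}{170} \left(-1014\right) - \left(\frac{22596}{18017} + \frac{19953}{74}\right) = - \frac{507}{170} - \frac{361165305}{1333258} = - \frac{15518515914}{56663465}$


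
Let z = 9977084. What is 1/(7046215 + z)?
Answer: 1/17023299 ≈ 5.8743e-8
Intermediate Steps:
1/(7046215 + z) = 1/(7046215 + 9977084) = 1/17023299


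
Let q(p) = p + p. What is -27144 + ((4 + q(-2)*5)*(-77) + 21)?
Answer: -25891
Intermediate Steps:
q(p) = 2*p
-27144 + ((4 + q(-2)*5)*(-77) + 21) = -27144 + ((4 + (2*(-2))*5)*(-77) + 21) = -27144 + ((4 - 4*5)*(-77) + 21) = -27144 + ((4 - 20)*(-77) + 21) = -27144 + (-16*(-77) + 21) = -27144 + (1232 + 21) = -27144 + 1253 = -25891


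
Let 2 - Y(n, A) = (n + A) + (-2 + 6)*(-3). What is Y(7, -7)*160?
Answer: 2240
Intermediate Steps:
Y(n, A) = 14 - A - n (Y(n, A) = 2 - ((n + A) + (-2 + 6)*(-3)) = 2 - ((A + n) + 4*(-3)) = 2 - ((A + n) - 12) = 2 - (-12 + A + n) = 2 + (12 - A - n) = 14 - A - n)
Y(7, -7)*160 = (14 - 1*(-7) - 1*7)*160 = (14 + 7 - 7)*160 = 14*160 = 2240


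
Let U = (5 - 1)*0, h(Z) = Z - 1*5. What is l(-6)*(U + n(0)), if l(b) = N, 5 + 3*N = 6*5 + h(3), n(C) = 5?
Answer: 115/3 ≈ 38.333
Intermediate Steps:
h(Z) = -5 + Z (h(Z) = Z - 5 = -5 + Z)
U = 0 (U = 4*0 = 0)
N = 23/3 (N = -5/3 + (6*5 + (-5 + 3))/3 = -5/3 + (30 - 2)/3 = -5/3 + (1/3)*28 = -5/3 + 28/3 = 23/3 ≈ 7.6667)
l(b) = 23/3
l(-6)*(U + n(0)) = 23*(0 + 5)/3 = (23/3)*5 = 115/3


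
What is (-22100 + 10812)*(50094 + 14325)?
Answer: -727161672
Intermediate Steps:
(-22100 + 10812)*(50094 + 14325) = -11288*64419 = -727161672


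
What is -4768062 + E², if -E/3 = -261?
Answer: -4154973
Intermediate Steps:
E = 783 (E = -3*(-261) = 783)
-4768062 + E² = -4768062 + 783² = -4768062 + 613089 = -4154973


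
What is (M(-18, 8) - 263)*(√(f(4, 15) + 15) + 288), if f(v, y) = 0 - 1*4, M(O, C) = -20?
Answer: -81504 - 283*√11 ≈ -82443.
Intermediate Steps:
f(v, y) = -4 (f(v, y) = 0 - 4 = -4)
(M(-18, 8) - 263)*(√(f(4, 15) + 15) + 288) = (-20 - 263)*(√(-4 + 15) + 288) = -283*(√11 + 288) = -283*(288 + √11) = -81504 - 283*√11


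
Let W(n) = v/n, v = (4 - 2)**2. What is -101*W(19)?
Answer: -404/19 ≈ -21.263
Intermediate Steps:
v = 4 (v = 2**2 = 4)
W(n) = 4/n
-101*W(19) = -404/19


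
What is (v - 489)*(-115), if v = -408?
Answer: 103155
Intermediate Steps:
(v - 489)*(-115) = (-408 - 489)*(-115) = -897*(-115) = 103155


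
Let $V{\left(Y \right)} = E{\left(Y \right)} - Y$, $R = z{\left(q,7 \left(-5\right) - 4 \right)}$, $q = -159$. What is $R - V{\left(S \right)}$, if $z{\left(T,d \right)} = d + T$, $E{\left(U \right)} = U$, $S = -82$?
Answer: $-198$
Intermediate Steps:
$z{\left(T,d \right)} = T + d$
$R = -198$ ($R = -159 + \left(7 \left(-5\right) - 4\right) = -159 - 39 = -198$)
$V{\left(Y \right)} = 0$ ($V{\left(Y \right)} = Y - Y = 0$)
$R - V{\left(S \right)} = -198 - 0 = -198 + 0 = -198$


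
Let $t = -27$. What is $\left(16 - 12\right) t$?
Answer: $-108$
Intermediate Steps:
$\left(16 - 12\right) t = \left(16 - 12\right) \left(-27\right) = 4 \left(-27\right) = -108$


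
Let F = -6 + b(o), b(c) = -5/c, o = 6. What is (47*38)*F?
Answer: -36613/3 ≈ -12204.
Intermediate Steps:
F = -41/6 (F = -6 - 5/6 = -6 - 5*⅙ = -6 - ⅚ = -41/6 ≈ -6.8333)
(47*38)*F = (47*38)*(-41/6) = 1786*(-41/6) = -36613/3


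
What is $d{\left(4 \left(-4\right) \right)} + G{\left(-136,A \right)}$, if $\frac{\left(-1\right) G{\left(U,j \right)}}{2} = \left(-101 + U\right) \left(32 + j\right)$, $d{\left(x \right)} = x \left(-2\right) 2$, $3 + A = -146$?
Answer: $-55394$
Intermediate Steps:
$A = -149$ ($A = -3 - 146 = -149$)
$d{\left(x \right)} = - 4 x$ ($d{\left(x \right)} = - 2 x 2 = - 4 x$)
$G{\left(U,j \right)} = - 2 \left(-101 + U\right) \left(32 + j\right)$
$d{\left(4 \left(-4\right) \right)} + G{\left(-136,A \right)} = - 4 \cdot 4 \left(-4\right) + \left(6464 - -8704 + 202 \left(-149\right) - \left(-272\right) \left(-149\right)\right) = \left(-4\right) \left(-16\right) + \left(6464 + 8704 - 30098 - 40528\right) = 64 - 55458 = -55394$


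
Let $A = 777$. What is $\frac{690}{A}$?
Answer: $\frac{230}{259} \approx 0.88803$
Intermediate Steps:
$\frac{690}{A} = \frac{690}{777} = 690 \cdot \frac{1}{777} = \frac{230}{259}$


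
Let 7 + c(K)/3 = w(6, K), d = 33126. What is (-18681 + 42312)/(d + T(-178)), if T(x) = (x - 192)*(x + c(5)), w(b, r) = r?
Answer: 23631/101206 ≈ 0.23349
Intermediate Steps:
c(K) = -21 + 3*K
T(x) = (-192 + x)*(-6 + x) (T(x) = (x - 192)*(x + (-21 + 3*5)) = (-192 + x)*(x + (-21 + 15)) = (-192 + x)*(x - 6) = (-192 + x)*(-6 + x))
(-18681 + 42312)/(d + T(-178)) = (-18681 + 42312)/(33126 + (1152 + (-178)² - 198*(-178))) = 23631/(33126 + (1152 + 31684 + 35244)) = 23631/(33126 + 68080) = 23631/101206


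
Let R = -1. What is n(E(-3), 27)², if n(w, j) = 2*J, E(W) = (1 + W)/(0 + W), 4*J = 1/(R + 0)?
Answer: ¼ ≈ 0.25000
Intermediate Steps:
J = -¼ (J = 1/(4*(-1 + 0)) = (¼)/(-1) = (¼)*(-1) = -¼ ≈ -0.25000)
E(W) = (1 + W)/W
n(w, j) = -½ (n(w, j) = 2*(-¼) = -½)
n(E(-3), 27)² = (-½)² = ¼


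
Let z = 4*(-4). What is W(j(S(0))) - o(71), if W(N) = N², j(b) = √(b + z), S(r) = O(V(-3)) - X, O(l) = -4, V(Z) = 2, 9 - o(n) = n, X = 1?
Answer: 41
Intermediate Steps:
o(n) = 9 - n
z = -16
S(r) = -5 (S(r) = -4 - 1*1 = -4 - 1 = -5)
j(b) = √(-16 + b) (j(b) = √(b - 16) = √(-16 + b))
W(j(S(0))) - o(71) = (√(-16 - 5))² - (9 - 1*71) = (√(-21))² - (9 - 71) = (I*√21)² - 1*(-62) = -21 + 62 = 41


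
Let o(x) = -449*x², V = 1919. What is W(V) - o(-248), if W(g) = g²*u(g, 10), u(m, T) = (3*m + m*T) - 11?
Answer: 91855956392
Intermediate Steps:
u(m, T) = -11 + 3*m + T*m (u(m, T) = (3*m + T*m) - 11 = -11 + 3*m + T*m)
W(g) = g²*(-11 + 13*g) (W(g) = g²*(-11 + 3*g + 10*g) = g²*(-11 + 13*g))
W(V) - o(-248) = 1919²*(-11 + 13*1919) - (-449)*(-248)² = 3682561*(-11 + 24947) - (-449)*61504 = 3682561*24936 - 1*(-27615296) = 91828341096 + 27615296 = 91855956392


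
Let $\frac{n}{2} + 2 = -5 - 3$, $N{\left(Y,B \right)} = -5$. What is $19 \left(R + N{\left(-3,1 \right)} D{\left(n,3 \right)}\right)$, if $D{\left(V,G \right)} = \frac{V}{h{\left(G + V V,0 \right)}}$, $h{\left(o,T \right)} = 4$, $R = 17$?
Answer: $798$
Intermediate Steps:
$n = -20$ ($n = -4 + 2 \left(-5 - 3\right) = -4 + 2 \left(-8\right) = -4 - 16 = -20$)
$D{\left(V,G \right)} = \frac{V}{4}$
$19 \left(R + N{\left(-3,1 \right)} D{\left(n,3 \right)}\right) = 19 \left(17 - 5 \cdot \frac{1}{4} \left(-20\right)\right) = 19 \left(17 - -25\right) = 19 \left(17 + 25\right) = 19 \cdot 42 = 798$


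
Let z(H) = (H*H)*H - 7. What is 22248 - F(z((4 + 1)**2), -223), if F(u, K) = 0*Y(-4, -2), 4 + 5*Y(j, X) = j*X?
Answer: 22248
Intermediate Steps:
Y(j, X) = -4/5 + X*j/5 (Y(j, X) = -4/5 + (j*X)/5 = -4/5 + (X*j)/5 = -4/5 + X*j/5)
z(H) = -7 + H**3 (z(H) = H**2*H - 7 = H**3 - 7 = -7 + H**3)
F(u, K) = 0 (F(u, K) = 0*(-4/5 + (1/5)*(-2)*(-4)) = 0*(-4/5 + 8/5) = 0*(4/5) = 0)
22248 - F(z((4 + 1)**2), -223) = 22248 - 1*0 = 22248 + 0 = 22248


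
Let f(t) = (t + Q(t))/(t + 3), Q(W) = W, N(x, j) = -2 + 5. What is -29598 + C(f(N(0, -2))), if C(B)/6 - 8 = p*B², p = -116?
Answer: -30246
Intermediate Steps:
N(x, j) = 3
f(t) = 2*t/(3 + t) (f(t) = (t + t)/(t + 3) = (2*t)/(3 + t) = 2*t/(3 + t))
C(B) = 48 - 696*B² (C(B) = 48 + 6*(-116*B²) = 48 - 696*B²)
-29598 + C(f(N(0, -2))) = -29598 + (48 - 696*36/(3 + 3)²) = -29598 + (48 - 696*1²) = -29598 + (48 - 696*1) = -29598 + (48 - 696) = -29598 - 648 = -30246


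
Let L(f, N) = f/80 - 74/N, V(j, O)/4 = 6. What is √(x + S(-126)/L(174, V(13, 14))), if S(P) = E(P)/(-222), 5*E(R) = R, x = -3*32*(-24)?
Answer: 6*√1040909234/4033 ≈ 47.999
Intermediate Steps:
x = 2304 (x = -96*(-24) = 2304)
V(j, O) = 24 (V(j, O) = 4*6 = 24)
E(R) = R/5
L(f, N) = -74/N + f/80 (L(f, N) = f*(1/80) - 74/N = f/80 - 74/N = -74/N + f/80)
S(P) = -P/1110 (S(P) = (P/5)/(-222) = (P/5)*(-1/222) = -P/1110)
√(x + S(-126)/L(174, V(13, 14))) = √(2304 + (-1/1110*(-126))/(-74/24 + (1/80)*174)) = √(2304 + 21/(185*(-74*1/24 + 87/40))) = √(2304 + 21/(185*(-37/12 + 87/40))) = √(2304 + 21/(185*(-109/120))) = √(2304 + (21/185)*(-120/109)) = √(2304 - 504/4033) = √(9291528/4033) = 6*√1040909234/4033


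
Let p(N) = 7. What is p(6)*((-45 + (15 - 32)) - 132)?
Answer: -1358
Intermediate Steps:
p(6)*((-45 + (15 - 32)) - 132) = 7*((-45 + (15 - 32)) - 132) = 7*((-45 - 17) - 132) = 7*(-62 - 132) = 7*(-194) = -1358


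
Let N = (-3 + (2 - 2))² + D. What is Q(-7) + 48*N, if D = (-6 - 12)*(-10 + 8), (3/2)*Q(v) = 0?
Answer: 2160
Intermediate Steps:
Q(v) = 0 (Q(v) = (⅔)*0 = 0)
D = 36 (D = -18*(-2) = 36)
N = 45 (N = (-3 + (2 - 2))² + 36 = (-3 + 0)² + 36 = (-3)² + 36 = 9 + 36 = 45)
Q(-7) + 48*N = 0 + 48*45 = 0 + 2160 = 2160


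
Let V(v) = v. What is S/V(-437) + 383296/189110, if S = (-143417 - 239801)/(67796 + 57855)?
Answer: 10559528542566/5191966543285 ≈ 2.0338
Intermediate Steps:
S = -383218/125651 ≈ -3.0499
S/V(-437) + 383296/189110 = -383218/125651/(-437) + 383296/189110 = -383218/125651*(-1/437) + 383296*(1/189110) = 383218/54909487 + 191648/94555 = 10559528542566/5191966543285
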